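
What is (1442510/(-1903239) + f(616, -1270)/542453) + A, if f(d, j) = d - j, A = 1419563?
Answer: 1465581196037570045/1032417705267 ≈ 1.4196e+6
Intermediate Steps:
(1442510/(-1903239) + f(616, -1270)/542453) + A = (1442510/(-1903239) + (616 - 1*(-1270))/542453) + 1419563 = (1442510*(-1/1903239) + (616 + 1270)*(1/542453)) + 1419563 = (-1442510/1903239 + 1886*(1/542453)) + 1419563 = (-1442510/1903239 + 1886/542453) + 1419563 = -778904368276/1032417705267 + 1419563 = 1465581196037570045/1032417705267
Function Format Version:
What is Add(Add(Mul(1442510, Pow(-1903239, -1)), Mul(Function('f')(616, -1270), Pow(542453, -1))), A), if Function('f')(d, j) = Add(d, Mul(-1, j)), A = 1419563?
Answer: Rational(1465581196037570045, 1032417705267) ≈ 1.4196e+6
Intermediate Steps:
Add(Add(Mul(1442510, Pow(-1903239, -1)), Mul(Function('f')(616, -1270), Pow(542453, -1))), A) = Add(Add(Mul(1442510, Pow(-1903239, -1)), Mul(Add(616, Mul(-1, -1270)), Pow(542453, -1))), 1419563) = Add(Add(Mul(1442510, Rational(-1, 1903239)), Mul(Add(616, 1270), Rational(1, 542453))), 1419563) = Add(Add(Rational(-1442510, 1903239), Mul(1886, Rational(1, 542453))), 1419563) = Add(Add(Rational(-1442510, 1903239), Rational(1886, 542453)), 1419563) = Add(Rational(-778904368276, 1032417705267), 1419563) = Rational(1465581196037570045, 1032417705267)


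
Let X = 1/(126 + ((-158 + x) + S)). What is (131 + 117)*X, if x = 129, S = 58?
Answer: 8/5 ≈ 1.6000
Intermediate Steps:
X = 1/155 (X = 1/(126 + ((-158 + 129) + 58)) = 1/(126 + (-29 + 58)) = 1/(126 + 29) = 1/155 ≈ 0.0064516)
(131 + 117)*X = (131 + 117)*(1/155) = 248*(1/155) = 8/5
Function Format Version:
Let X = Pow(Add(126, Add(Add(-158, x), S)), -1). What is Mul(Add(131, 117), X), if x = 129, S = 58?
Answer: Rational(8, 5) ≈ 1.6000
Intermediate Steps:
X = Rational(1, 155) (X = Pow(Add(126, Add(Add(-158, 129), 58)), -1) = Pow(Add(126, Add(-29, 58)), -1) = Pow(Add(126, 29), -1) = Pow(155, -1) = Rational(1, 155) ≈ 0.0064516)
Mul(Add(131, 117), X) = Mul(Add(131, 117), Rational(1, 155)) = Mul(248, Rational(1, 155)) = Rational(8, 5)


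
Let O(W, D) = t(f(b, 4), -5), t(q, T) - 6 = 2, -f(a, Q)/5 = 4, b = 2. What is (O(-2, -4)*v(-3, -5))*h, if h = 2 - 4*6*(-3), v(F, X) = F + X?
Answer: -4736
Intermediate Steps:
f(a, Q) = -20 (f(a, Q) = -5*4 = -20)
t(q, T) = 8 (t(q, T) = 6 + 2 = 8)
O(W, D) = 8
h = 74 (h = 2 - 24*(-3) = 2 + 72 = 74)
(O(-2, -4)*v(-3, -5))*h = (8*(-3 - 5))*74 = (8*(-8))*74 = -64*74 = -4736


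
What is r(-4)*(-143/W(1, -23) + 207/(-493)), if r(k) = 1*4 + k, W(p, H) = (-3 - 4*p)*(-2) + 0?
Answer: 0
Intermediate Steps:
W(p, H) = 6 + 8*p (W(p, H) = (6 + 8*p) + 0 = 6 + 8*p)
r(k) = 4 + k
r(-4)*(-143/W(1, -23) + 207/(-493)) = (4 - 4)*(-143/(6 + 8*1) + 207/(-493)) = 0*(-143/(6 + 8) + 207*(-1/493)) = 0*(-143/14 - 207/493) = 0*(-73397/6902) = 0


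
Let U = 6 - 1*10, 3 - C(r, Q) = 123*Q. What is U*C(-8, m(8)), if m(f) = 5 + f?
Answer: 6384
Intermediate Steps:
C(r, Q) = 3 - 123*Q
U = -4 (U = 6 - 10 = -4)
U*C(-8, m(8)) = -4*(3 - 123*(5 + 8)) = -4*(3 - 123*13) = -4*(3 - 1599) = -4*(-1596) = 6384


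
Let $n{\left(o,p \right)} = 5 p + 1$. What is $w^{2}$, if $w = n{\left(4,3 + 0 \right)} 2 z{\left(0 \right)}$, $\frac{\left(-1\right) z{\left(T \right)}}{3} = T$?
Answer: $0$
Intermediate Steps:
$n{\left(o,p \right)} = 1 + 5 p$
$z{\left(T \right)} = - 3 T$
$w = 0$ ($w = \left(1 + 5 \left(3 + 0\right)\right) 2 \left(\left(-3\right) 0\right) = \left(1 + 5 \cdot 3\right) 2 \cdot 0 = \left(1 + 15\right) 2 \cdot 0 = 16 \cdot 2 \cdot 0 = 32 \cdot 0 = 0$)
$w^{2} = 0^{2} = 0$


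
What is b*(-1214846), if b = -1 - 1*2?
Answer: 3644538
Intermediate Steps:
b = -3 (b = -1 - 2 = -3)
b*(-1214846) = -3*(-1214846) = 3644538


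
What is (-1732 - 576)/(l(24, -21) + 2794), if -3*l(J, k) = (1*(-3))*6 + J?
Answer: -577/698 ≈ -0.82665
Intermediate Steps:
l(J, k) = 6 - J/3 (l(J, k) = -((1*(-3))*6 + J)/3 = -(-3*6 + J)/3 = -(-18 + J)/3 = 6 - J/3)
(-1732 - 576)/(l(24, -21) + 2794) = (-1732 - 576)/((6 - 1/3*24) + 2794) = -2308/((6 - 8) + 2794) = -2308/(-2 + 2794) = -2308/2792 = -2308*1/2792 = -577/698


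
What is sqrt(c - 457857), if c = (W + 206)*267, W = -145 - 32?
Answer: 7*I*sqrt(9186) ≈ 670.91*I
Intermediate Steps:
W = -177
c = 7743 (c = (-177 + 206)*267 = 29*267 = 7743)
sqrt(c - 457857) = sqrt(7743 - 457857) = sqrt(-450114) = 7*I*sqrt(9186)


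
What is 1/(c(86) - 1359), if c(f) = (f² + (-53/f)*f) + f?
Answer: 1/6070 ≈ 0.00016474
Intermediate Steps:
c(f) = -53 + f + f² (c(f) = (f² - 53) + f = (-53 + f²) + f = -53 + f + f²)
1/(c(86) - 1359) = 1/((-53 + 86 + 86²) - 1359) = 1/((-53 + 86 + 7396) - 1359) = 1/(7429 - 1359) = 1/6070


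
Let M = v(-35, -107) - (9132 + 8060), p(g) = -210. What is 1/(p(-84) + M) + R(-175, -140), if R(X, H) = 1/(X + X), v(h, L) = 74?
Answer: -8839/3032400 ≈ -0.0029149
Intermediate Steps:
R(X, H) = 1/(2*X)
M = -17118 (M = 74 - (9132 + 8060) = 74 - 1*17192 = 74 - 17192 = -17118)
1/(p(-84) + M) + R(-175, -140) = 1/(-210 - 17118) + (½)/(-175) = 1/(-17328) + (½)*(-1/175) = -1/17328 - 1/350 = -8839/3032400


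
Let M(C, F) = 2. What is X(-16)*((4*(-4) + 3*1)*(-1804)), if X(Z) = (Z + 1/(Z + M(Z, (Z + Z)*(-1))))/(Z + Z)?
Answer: 1319175/112 ≈ 11778.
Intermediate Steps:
X(Z) = (Z + 1/(2 + Z))/(2*Z) (X(Z) = (Z + 1/(Z + 2))/(Z + Z) = (Z + 1/(2 + Z))/((2*Z)) = (Z + 1/(2 + Z))*(1/(2*Z)) = (Z + 1/(2 + Z))/(2*Z))
X(-16)*((4*(-4) + 3*1)*(-1804)) = ((1/2)*(1 + (-16)**2 + 2*(-16))/(-16*(2 - 16)))*((4*(-4) + 3*1)*(-1804)) = ((1/2)*(-1/16)*(1 + 256 - 32)/(-14))*((-16 + 3)*(-1804)) = ((1/2)*(-1/16)*(-1/14)*225)*(-13*(-1804)) = (225/448)*23452 = 1319175/112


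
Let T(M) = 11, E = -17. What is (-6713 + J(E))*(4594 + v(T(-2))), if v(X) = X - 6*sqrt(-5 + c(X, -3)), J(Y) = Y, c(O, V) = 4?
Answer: -30991650 + 40380*I ≈ -3.0992e+7 + 40380.0*I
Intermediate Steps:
v(X) = X - 6*I (v(X) = X - 6*sqrt(-5 + 4) = X - 6*I)
(-6713 + J(E))*(4594 + v(T(-2))) = (-6713 - 17)*(4594 + (11 - 6*I)) = -6730*(4605 - 6*I) = -30991650 + 40380*I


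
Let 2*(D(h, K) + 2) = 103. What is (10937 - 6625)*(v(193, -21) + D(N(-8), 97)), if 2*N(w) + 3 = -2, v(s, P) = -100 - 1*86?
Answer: -588588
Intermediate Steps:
v(s, P) = -186 (v(s, P) = -100 - 86 = -186)
N(w) = -5/2 (N(w) = -3/2 + (½)*(-2) = -3/2 - 1 = -5/2)
D(h, K) = 99/2 (D(h, K) = -2 + (½)*103 = -2 + 103/2 = 99/2)
(10937 - 6625)*(v(193, -21) + D(N(-8), 97)) = (10937 - 6625)*(-186 + 99/2) = 4312*(-273/2) = -588588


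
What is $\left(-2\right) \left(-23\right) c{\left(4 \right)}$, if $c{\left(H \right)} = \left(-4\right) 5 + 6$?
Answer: $-644$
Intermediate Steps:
$c{\left(H \right)} = -14$ ($c{\left(H \right)} = -20 + 6 = -14$)
$\left(-2\right) \left(-23\right) c{\left(4 \right)} = \left(-2\right) \left(-23\right) \left(-14\right) = 46 \left(-14\right) = -644$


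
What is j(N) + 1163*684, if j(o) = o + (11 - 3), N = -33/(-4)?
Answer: 3182033/4 ≈ 7.9551e+5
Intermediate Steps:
N = 33/4 (N = -33*(-1/4) = 33/4 ≈ 8.2500)
j(o) = 8 + o (j(o) = o + 8 = 8 + o)
j(N) + 1163*684 = (8 + 33/4) + 1163*684 = 65/4 + 795492 = 3182033/4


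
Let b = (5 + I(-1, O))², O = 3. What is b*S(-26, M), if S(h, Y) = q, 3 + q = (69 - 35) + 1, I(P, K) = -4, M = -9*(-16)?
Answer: 32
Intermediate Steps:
M = 144
b = 1 (b = (5 - 4)² = 1² = 1)
q = 32 (q = -3 + ((69 - 35) + 1) = -3 + (34 + 1) = -3 + 35 = 32)
S(h, Y) = 32
b*S(-26, M) = 1*32 = 32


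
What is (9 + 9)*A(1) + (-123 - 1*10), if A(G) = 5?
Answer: -43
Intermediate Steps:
(9 + 9)*A(1) + (-123 - 1*10) = (9 + 9)*5 + (-123 - 1*10) = 18*5 + (-123 - 10) = 90 - 133 = -43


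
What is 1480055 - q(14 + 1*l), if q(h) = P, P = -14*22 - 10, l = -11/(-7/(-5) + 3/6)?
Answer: 1480373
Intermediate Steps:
l = -110/19 (l = -11/(-7*(-⅕) + 3*(⅙)) = -11/(7/5 + ½) = -11/19/10 = -11*10/19 = -110/19 ≈ -5.7895)
P = -318 (P = -308 - 10 = -318)
q(h) = -318
1480055 - q(14 + 1*l) = 1480055 - 1*(-318) = 1480055 + 318 = 1480373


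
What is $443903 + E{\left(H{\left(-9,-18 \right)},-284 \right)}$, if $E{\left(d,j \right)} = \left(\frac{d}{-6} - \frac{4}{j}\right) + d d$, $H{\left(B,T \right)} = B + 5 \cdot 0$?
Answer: $\frac{63045943}{142} \approx 4.4399 \cdot 10^{5}$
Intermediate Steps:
$H{\left(B,T \right)} = B$ ($H{\left(B,T \right)} = B + 0 = B$)
$E{\left(d,j \right)} = d^{2} - \frac{4}{j} - \frac{d}{6}$ ($E{\left(d,j \right)} = \left(d \left(- \frac{1}{6}\right) - \frac{4}{j}\right) + d^{2} = \left(- \frac{d}{6} - \frac{4}{j}\right) + d^{2} = \left(- \frac{4}{j} - \frac{d}{6}\right) + d^{2} = d^{2} - \frac{4}{j} - \frac{d}{6}$)
$443903 + E{\left(H{\left(-9,-18 \right)},-284 \right)} = 443903 - \left(- \frac{3}{2} - 81 - \frac{1}{71}\right) = 443903 + \left(81 - - \frac{1}{71} + \frac{3}{2}\right) = 443903 + \left(81 + \frac{1}{71} + \frac{3}{2}\right) = 443903 + \frac{11717}{142} = \frac{63045943}{142}$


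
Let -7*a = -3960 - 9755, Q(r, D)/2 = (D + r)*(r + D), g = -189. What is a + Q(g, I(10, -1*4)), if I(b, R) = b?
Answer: 462289/7 ≈ 66041.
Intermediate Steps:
Q(r, D) = 2*(D + r)² (Q(r, D) = 2*((D + r)*(r + D)) = 2*((D + r)*(D + r)) = 2*(D + r)²)
a = 13715/7 (a = -(-3960 - 9755)/7 = -⅐*(-13715) = 13715/7 ≈ 1959.3)
a + Q(g, I(10, -1*4)) = 13715/7 + 2*(10 - 189)² = 13715/7 + 2*(-179)² = 13715/7 + 2*32041 = 13715/7 + 64082 = 462289/7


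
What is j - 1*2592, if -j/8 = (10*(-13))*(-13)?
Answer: -16112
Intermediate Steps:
j = -13520 (j = -8*10*(-13)*(-13) = -(-1040)*(-13) = -8*1690 = -13520)
j - 1*2592 = -13520 - 1*2592 = -13520 - 2592 = -16112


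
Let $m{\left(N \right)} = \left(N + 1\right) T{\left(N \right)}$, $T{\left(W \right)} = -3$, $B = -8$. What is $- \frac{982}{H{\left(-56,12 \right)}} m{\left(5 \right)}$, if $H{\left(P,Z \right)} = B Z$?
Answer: $- \frac{1473}{8} \approx -184.13$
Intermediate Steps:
$m{\left(N \right)} = -3 - 3 N$ ($m{\left(N \right)} = \left(N + 1\right) \left(-3\right) = \left(1 + N\right) \left(-3\right) = -3 - 3 N$)
$H{\left(P,Z \right)} = - 8 Z$
$- \frac{982}{H{\left(-56,12 \right)}} m{\left(5 \right)} = - \frac{982}{\left(-8\right) 12} \left(-3 - 15\right) = - \frac{982}{-96} \left(-3 - 15\right) = \left(-982\right) \left(- \frac{1}{96}\right) \left(-18\right) = \frac{491}{48} \left(-18\right) = - \frac{1473}{8}$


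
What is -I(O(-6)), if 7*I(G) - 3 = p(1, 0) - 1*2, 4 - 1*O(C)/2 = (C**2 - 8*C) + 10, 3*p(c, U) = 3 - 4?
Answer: -2/21 ≈ -0.095238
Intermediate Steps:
p(c, U) = -1/3 (p(c, U) = (3 - 4)/3 = (1/3)*(-1) = -1/3)
O(C) = -12 - 2*C**2 + 16*C (O(C) = 8 - 2*((C**2 - 8*C) + 10) = 8 - 2*(10 + C**2 - 8*C) = 8 + (-20 - 2*C**2 + 16*C) = -12 - 2*C**2 + 16*C)
I(G) = 2/21 (I(G) = 3/7 + (-1/3 - 1*2)/7 = 3/7 + (-1/3 - 2)/7 = 3/7 + (1/7)*(-7/3) = 3/7 - 1/3 = 2/21)
-I(O(-6)) = -1*2/21 = -2/21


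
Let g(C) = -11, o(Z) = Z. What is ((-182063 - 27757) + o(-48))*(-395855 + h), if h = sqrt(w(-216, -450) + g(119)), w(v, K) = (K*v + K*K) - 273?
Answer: 83077297140 - 419736*sqrt(74854) ≈ 8.2962e+10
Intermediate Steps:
w(v, K) = -273 + K**2 + K*v (w(v, K) = (K*v + K**2) - 273 = (K**2 + K*v) - 273 = -273 + K**2 + K*v)
h = 2*sqrt(74854) (h = sqrt((-273 + (-450)**2 - 450*(-216)) - 11) = sqrt((-273 + 202500 + 97200) - 11) = sqrt(299427 - 11) = sqrt(299416) = 2*sqrt(74854) ≈ 547.19)
((-182063 - 27757) + o(-48))*(-395855 + h) = ((-182063 - 27757) - 48)*(-395855 + 2*sqrt(74854)) = (-209820 - 48)*(-395855 + 2*sqrt(74854)) = -209868*(-395855 + 2*sqrt(74854)) = 83077297140 - 419736*sqrt(74854)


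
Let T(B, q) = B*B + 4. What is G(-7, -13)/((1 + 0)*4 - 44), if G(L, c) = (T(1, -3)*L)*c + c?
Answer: -221/20 ≈ -11.050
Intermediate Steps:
T(B, q) = 4 + B² (T(B, q) = B² + 4 = 4 + B²)
G(L, c) = c + 5*L*c (G(L, c) = ((4 + 1²)*L)*c + c = ((4 + 1)*L)*c + c = (5*L)*c + c = 5*L*c + c = c + 5*L*c)
G(-7, -13)/((1 + 0)*4 - 44) = (-13*(1 + 5*(-7)))/((1 + 0)*4 - 44) = (-13*(1 - 35))/(1*4 - 44) = (-13*(-34))/(4 - 44) = 442/(-40) = 442*(-1/40) = -221/20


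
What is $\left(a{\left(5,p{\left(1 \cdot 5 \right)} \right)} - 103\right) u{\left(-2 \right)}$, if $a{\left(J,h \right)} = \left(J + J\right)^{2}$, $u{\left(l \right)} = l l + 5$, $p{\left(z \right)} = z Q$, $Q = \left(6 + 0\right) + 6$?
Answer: $-27$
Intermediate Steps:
$Q = 12$ ($Q = 6 + 6 = 12$)
$p{\left(z \right)} = 12 z$ ($p{\left(z \right)} = z 12 = 12 z$)
$u{\left(l \right)} = 5 + l^{2}$ ($u{\left(l \right)} = l^{2} + 5 = 5 + l^{2}$)
$a{\left(J,h \right)} = 4 J^{2}$ ($a{\left(J,h \right)} = \left(2 J\right)^{2} = 4 J^{2}$)
$\left(a{\left(5,p{\left(1 \cdot 5 \right)} \right)} - 103\right) u{\left(-2 \right)} = \left(4 \cdot 5^{2} - 103\right) \left(5 + \left(-2\right)^{2}\right) = \left(4 \cdot 25 - 103\right) \left(5 + 4\right) = \left(100 - 103\right) 9 = \left(-3\right) 9 = -27$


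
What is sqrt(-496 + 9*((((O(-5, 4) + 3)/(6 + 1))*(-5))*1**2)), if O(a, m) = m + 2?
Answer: I*sqrt(27139)/7 ≈ 23.534*I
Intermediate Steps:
O(a, m) = 2 + m
sqrt(-496 + 9*((((O(-5, 4) + 3)/(6 + 1))*(-5))*1**2)) = sqrt(-496 + 9*(((((2 + 4) + 3)/(6 + 1))*(-5))*1**2)) = sqrt(-496 + 9*((((6 + 3)/7)*(-5))*1)) = sqrt(-496 + 9*(((9*(1/7))*(-5))*1)) = sqrt(-496 + 9*(((9/7)*(-5))*1)) = sqrt(-496 + 9*(-45/7*1)) = sqrt(-496 + 9*(-45/7)) = sqrt(-496 - 405/7) = sqrt(-3877/7) = I*sqrt(27139)/7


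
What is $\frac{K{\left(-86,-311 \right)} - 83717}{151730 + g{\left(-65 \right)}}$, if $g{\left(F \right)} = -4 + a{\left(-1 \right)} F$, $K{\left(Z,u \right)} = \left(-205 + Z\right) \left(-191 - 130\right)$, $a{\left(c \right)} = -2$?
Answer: $\frac{4847}{75928} \approx 0.063837$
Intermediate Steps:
$K{\left(Z,u \right)} = 65805 - 321 Z$ ($K{\left(Z,u \right)} = \left(-205 + Z\right) \left(-321\right) = 65805 - 321 Z$)
$g{\left(F \right)} = -4 - 2 F$
$\frac{K{\left(-86,-311 \right)} - 83717}{151730 + g{\left(-65 \right)}} = \frac{\left(65805 - -27606\right) - 83717}{151730 - -126} = \frac{\left(65805 + 27606\right) - 83717}{151730 + \left(-4 + 130\right)} = \frac{93411 - 83717}{151730 + 126} = \frac{9694}{151856} = 9694 \cdot \frac{1}{151856} = \frac{4847}{75928}$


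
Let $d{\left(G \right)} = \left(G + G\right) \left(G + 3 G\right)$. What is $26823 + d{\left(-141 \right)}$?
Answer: $185871$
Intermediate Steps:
$d{\left(G \right)} = 8 G^{2}$ ($d{\left(G \right)} = 2 G 4 G = 8 G^{2}$)
$26823 + d{\left(-141 \right)} = 26823 + 8 \left(-141\right)^{2} = 26823 + 8 \cdot 19881 = 26823 + 159048 = 185871$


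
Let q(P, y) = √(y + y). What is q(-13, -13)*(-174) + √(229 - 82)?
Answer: 7*√3 - 174*I*√26 ≈ 12.124 - 887.23*I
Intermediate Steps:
q(P, y) = √2*√y (q(P, y) = √(2*y) = √2*√y)
q(-13, -13)*(-174) + √(229 - 82) = (√2*√(-13))*(-174) + √(229 - 82) = (√2*(I*√13))*(-174) + √147 = (I*√26)*(-174) + 7*√3 = -174*I*√26 + 7*√3 = 7*√3 - 174*I*√26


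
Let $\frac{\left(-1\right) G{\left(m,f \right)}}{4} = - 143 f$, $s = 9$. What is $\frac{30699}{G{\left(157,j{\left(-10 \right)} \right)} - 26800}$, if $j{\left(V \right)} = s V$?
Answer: $- \frac{30699}{78280} \approx -0.39217$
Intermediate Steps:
$j{\left(V \right)} = 9 V$
$G{\left(m,f \right)} = 572 f$ ($G{\left(m,f \right)} = - 4 \left(- 143 f\right) = 572 f$)
$\frac{30699}{G{\left(157,j{\left(-10 \right)} \right)} - 26800} = \frac{30699}{572 \cdot 9 \left(-10\right) - 26800} = \frac{30699}{572 \left(-90\right) - 26800} = \frac{30699}{-51480 - 26800} = \frac{30699}{-78280} = 30699 \left(- \frac{1}{78280}\right) = - \frac{30699}{78280}$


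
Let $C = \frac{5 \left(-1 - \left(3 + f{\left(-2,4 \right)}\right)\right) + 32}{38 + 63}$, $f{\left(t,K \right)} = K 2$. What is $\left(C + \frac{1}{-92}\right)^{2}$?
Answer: $\frac{7166329}{86341264} \approx 0.083$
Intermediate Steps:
$f{\left(t,K \right)} = 2 K$
$C = - \frac{28}{101}$ ($C = \frac{5 \left(-1 - \left(3 + 2 \cdot 4\right)\right) + 32}{38 + 63} = \frac{5 \left(-1 - 11\right) + 32}{101} = \left(5 \left(-1 - 11\right) + 32\right) \frac{1}{101} = \left(5 \left(-12\right) + 32\right) \frac{1}{101} = \left(-60 + 32\right) \frac{1}{101} = \left(-28\right) \frac{1}{101} = - \frac{28}{101} \approx -0.27723$)
$\left(C + \frac{1}{-92}\right)^{2} = \left(- \frac{28}{101} + \frac{1}{-92}\right)^{2} = \left(- \frac{28}{101} - \frac{1}{92}\right)^{2} = \left(- \frac{2677}{9292}\right)^{2} = \frac{7166329}{86341264}$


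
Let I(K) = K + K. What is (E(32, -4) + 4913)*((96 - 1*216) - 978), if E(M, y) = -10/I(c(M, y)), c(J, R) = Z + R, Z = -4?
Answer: -21580641/4 ≈ -5.3952e+6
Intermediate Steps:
c(J, R) = -4 + R
I(K) = 2*K
E(M, y) = -10/(-8 + 2*y) (E(M, y) = -10*1/(2*(-4 + y)) = -10/(-8 + 2*y))
(E(32, -4) + 4913)*((96 - 1*216) - 978) = (-5/(-4 - 4) + 4913)*((96 - 1*216) - 978) = (-5/(-8) + 4913)*((96 - 216) - 978) = (-5*(-1/8) + 4913)*(-120 - 978) = (5/8 + 4913)*(-1098) = (39309/8)*(-1098) = -21580641/4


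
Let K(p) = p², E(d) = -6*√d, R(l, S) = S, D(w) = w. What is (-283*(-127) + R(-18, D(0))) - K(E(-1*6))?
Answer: 36157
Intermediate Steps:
(-283*(-127) + R(-18, D(0))) - K(E(-1*6)) = (-283*(-127) + 0) - (-6*I*√6)² = (35941 + 0) - (-6*I*√6)² = 35941 - (-6*I*√6)² = 35941 - 1*(-216) = 35941 + 216 = 36157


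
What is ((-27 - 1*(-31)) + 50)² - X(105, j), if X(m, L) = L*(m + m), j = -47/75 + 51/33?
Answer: 149768/55 ≈ 2723.1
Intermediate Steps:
j = 758/825 (j = -47*1/75 + 51*(1/33) = -47/75 + 17/11 = 758/825 ≈ 0.91879)
X(m, L) = 2*L*m (X(m, L) = L*(2*m) = 2*L*m)
((-27 - 1*(-31)) + 50)² - X(105, j) = ((-27 - 1*(-31)) + 50)² - 2*758*105/825 = ((-27 + 31) + 50)² - 1*10612/55 = (4 + 50)² - 10612/55 = 54² - 10612/55 = 2916 - 10612/55 = 149768/55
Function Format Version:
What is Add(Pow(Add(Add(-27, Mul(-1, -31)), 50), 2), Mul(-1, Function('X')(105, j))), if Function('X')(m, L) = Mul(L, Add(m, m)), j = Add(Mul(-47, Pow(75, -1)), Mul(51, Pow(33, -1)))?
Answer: Rational(149768, 55) ≈ 2723.1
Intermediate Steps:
j = Rational(758, 825) (j = Add(Mul(-47, Rational(1, 75)), Mul(51, Rational(1, 33))) = Add(Rational(-47, 75), Rational(17, 11)) = Rational(758, 825) ≈ 0.91879)
Function('X')(m, L) = Mul(2, L, m) (Function('X')(m, L) = Mul(L, Mul(2, m)) = Mul(2, L, m))
Add(Pow(Add(Add(-27, Mul(-1, -31)), 50), 2), Mul(-1, Function('X')(105, j))) = Add(Pow(Add(Add(-27, Mul(-1, -31)), 50), 2), Mul(-1, Mul(2, Rational(758, 825), 105))) = Add(Pow(Add(Add(-27, 31), 50), 2), Mul(-1, Rational(10612, 55))) = Add(Pow(Add(4, 50), 2), Rational(-10612, 55)) = Add(Pow(54, 2), Rational(-10612, 55)) = Add(2916, Rational(-10612, 55)) = Rational(149768, 55)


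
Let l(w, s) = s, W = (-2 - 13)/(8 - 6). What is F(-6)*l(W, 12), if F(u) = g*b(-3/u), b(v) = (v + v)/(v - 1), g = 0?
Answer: 0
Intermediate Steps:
W = -15/2 ≈ -7.5000
b(v) = 2*v/(-1 + v) (b(v) = (2*v)/(-1 + v) = 2*v/(-1 + v))
F(u) = 0 (F(u) = 0*(2*(-3/u)/(-1 - 3/u)) = 0*(-6/(u*(-1 - 3/u))) = 0)
F(-6)*l(W, 12) = 0*12 = 0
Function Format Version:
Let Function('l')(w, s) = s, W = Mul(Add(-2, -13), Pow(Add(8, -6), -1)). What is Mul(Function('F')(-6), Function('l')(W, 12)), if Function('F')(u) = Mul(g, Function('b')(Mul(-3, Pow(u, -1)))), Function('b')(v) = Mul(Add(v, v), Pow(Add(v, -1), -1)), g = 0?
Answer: 0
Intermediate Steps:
W = Rational(-15, 2) (W = Mul(-15, Pow(2, -1)) = Mul(-15, Rational(1, 2)) = Rational(-15, 2) ≈ -7.5000)
Function('b')(v) = Mul(2, v, Pow(Add(-1, v), -1)) (Function('b')(v) = Mul(Mul(2, v), Pow(Add(-1, v), -1)) = Mul(2, v, Pow(Add(-1, v), -1)))
Function('F')(u) = 0 (Function('F')(u) = Mul(0, Mul(2, Mul(-3, Pow(u, -1)), Pow(Add(-1, Mul(-3, Pow(u, -1))), -1))) = Mul(0, Mul(-6, Pow(u, -1), Pow(Add(-1, Mul(-3, Pow(u, -1))), -1))) = 0)
Mul(Function('F')(-6), Function('l')(W, 12)) = Mul(0, 12) = 0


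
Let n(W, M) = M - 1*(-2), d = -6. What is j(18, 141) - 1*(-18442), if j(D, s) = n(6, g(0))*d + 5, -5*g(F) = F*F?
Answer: 18435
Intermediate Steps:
g(F) = -F²/5 (g(F) = -F*F/5 = -F²/5)
n(W, M) = 2 + M (n(W, M) = M + 2 = 2 + M)
j(D, s) = -7 (j(D, s) = (2 - ⅕*0²)*(-6) + 5 = (2 - ⅕*0)*(-6) + 5 = (2 + 0)*(-6) + 5 = 2*(-6) + 5 = -12 + 5 = -7)
j(18, 141) - 1*(-18442) = -7 - 1*(-18442) = -7 + 18442 = 18435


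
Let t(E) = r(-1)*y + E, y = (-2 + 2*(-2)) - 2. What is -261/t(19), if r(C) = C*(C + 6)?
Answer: -261/59 ≈ -4.4237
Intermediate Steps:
r(C) = C*(6 + C)
y = -8 (y = (-2 - 4) - 2 = -6 - 2 = -8)
t(E) = 40 + E (t(E) = -(6 - 1)*(-8) + E = -1*5*(-8) + E = -5*(-8) + E = 40 + E)
-261/t(19) = -261/(40 + 19) = -261/59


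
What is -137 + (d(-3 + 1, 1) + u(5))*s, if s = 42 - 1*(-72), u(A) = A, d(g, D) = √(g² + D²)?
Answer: 433 + 114*√5 ≈ 687.91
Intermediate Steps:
d(g, D) = √(D² + g²)
s = 114 (s = 42 + 72 = 114)
-137 + (d(-3 + 1, 1) + u(5))*s = -137 + (√(1² + (-3 + 1)²) + 5)*114 = -137 + (√(1 + (-2)²) + 5)*114 = -137 + (√(1 + 4) + 5)*114 = -137 + (√5 + 5)*114 = -137 + (5 + √5)*114 = -137 + (570 + 114*√5) = 433 + 114*√5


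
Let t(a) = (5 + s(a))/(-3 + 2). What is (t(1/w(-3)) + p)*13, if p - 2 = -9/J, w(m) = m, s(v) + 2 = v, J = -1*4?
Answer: 247/12 ≈ 20.583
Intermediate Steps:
J = -4
s(v) = -2 + v
p = 17/4 (p = 2 - 9/(-4) = 2 - 9*(-¼) = 2 + 9/4 = 17/4 ≈ 4.2500)
t(a) = -3 - a (t(a) = (5 + (-2 + a))/(-3 + 2) = (3 + a)/(-1) = (3 + a)*(-1) = -3 - a)
(t(1/w(-3)) + p)*13 = ((-3 - 1/(-3)) + 17/4)*13 = ((-3 - (-1)/3) + 17/4)*13 = ((-3 - 1*(-⅓)) + 17/4)*13 = ((-3 + ⅓) + 17/4)*13 = (-8/3 + 17/4)*13 = (19/12)*13 = 247/12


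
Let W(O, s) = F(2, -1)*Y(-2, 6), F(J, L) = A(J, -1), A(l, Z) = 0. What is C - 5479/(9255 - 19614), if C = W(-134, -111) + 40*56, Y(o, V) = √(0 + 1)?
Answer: 23209639/10359 ≈ 2240.5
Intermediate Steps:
F(J, L) = 0
Y(o, V) = 1 (Y(o, V) = √1 = 1)
W(O, s) = 0 (W(O, s) = 0*1 = 0)
C = 2240 (C = 0 + 40*56 = 0 + 2240 = 2240)
C - 5479/(9255 - 19614) = 2240 - 5479/(9255 - 19614) = 2240 - 5479/(-10359) = 2240 - 5479*(-1/10359) = 2240 + 5479/10359 = 23209639/10359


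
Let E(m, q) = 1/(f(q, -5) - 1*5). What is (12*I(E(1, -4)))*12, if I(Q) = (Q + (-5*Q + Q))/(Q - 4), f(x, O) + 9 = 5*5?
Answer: 432/43 ≈ 10.047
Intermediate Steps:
f(x, O) = 16 (f(x, O) = -9 + 5*5 = -9 + 25 = 16)
E(m, q) = 1/11 (E(m, q) = 1/(16 - 1*5) = 1/(16 - 5) = 1/11)
I(Q) = -3*Q/(-4 + Q) (I(Q) = (Q - 4*Q)/(-4 + Q) = (-3*Q)/(-4 + Q) = -3*Q/(-4 + Q))
(12*I(E(1, -4)))*12 = (12*(-3*1/11/(-4 + 1/11)))*12 = (12*(-3*1/11/(-43/11)))*12 = (12*(-3*1/11*(-11/43)))*12 = (12*(3/43))*12 = (36/43)*12 = 432/43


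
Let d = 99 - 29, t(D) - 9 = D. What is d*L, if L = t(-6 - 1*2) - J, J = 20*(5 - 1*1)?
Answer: -5530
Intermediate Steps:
J = 80 (J = 20*(5 - 1) = 20*4 = 80)
t(D) = 9 + D
L = -79 (L = (9 + (-6 - 1*2)) - 1*80 = (9 + (-6 - 2)) - 80 = (9 - 8) - 80 = 1 - 80 = -79)
d = 70
d*L = 70*(-79) = -5530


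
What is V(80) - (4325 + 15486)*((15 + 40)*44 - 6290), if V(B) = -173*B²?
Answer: 75561370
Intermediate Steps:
V(80) - (4325 + 15486)*((15 + 40)*44 - 6290) = -173*80² - (4325 + 15486)*((15 + 40)*44 - 6290) = -173*6400 - 19811*(55*44 - 6290) = -1107200 - 19811*(2420 - 6290) = -1107200 - 19811*(-3870) = -1107200 - 1*(-76668570) = -1107200 + 76668570 = 75561370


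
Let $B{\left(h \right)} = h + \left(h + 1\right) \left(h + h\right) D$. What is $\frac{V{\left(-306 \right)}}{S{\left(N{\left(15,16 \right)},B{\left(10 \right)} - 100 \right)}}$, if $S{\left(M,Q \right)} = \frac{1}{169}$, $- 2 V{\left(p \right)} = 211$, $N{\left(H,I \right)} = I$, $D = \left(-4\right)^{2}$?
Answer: $- \frac{35659}{2} \approx -17830.0$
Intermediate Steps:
$D = 16$
$B{\left(h \right)} = h + 32 h \left(1 + h\right)$ ($B{\left(h \right)} = h + \left(h + 1\right) \left(h + h\right) 16 = h + \left(1 + h\right) 2 h 16 = h + 2 h \left(1 + h\right) 16 = h + 32 h \left(1 + h\right)$)
$V{\left(p \right)} = - \frac{211}{2}$ ($V{\left(p \right)} = \left(- \frac{1}{2}\right) 211 = - \frac{211}{2}$)
$S{\left(M,Q \right)} = \frac{1}{169}$
$\frac{V{\left(-306 \right)}}{S{\left(N{\left(15,16 \right)},B{\left(10 \right)} - 100 \right)}} = - \frac{211 \frac{1}{\frac{1}{169}}}{2} = \left(- \frac{211}{2}\right) 169 = - \frac{35659}{2}$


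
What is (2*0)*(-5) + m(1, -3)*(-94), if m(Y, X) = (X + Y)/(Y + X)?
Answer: -94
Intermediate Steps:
m(Y, X) = 1 (m(Y, X) = (X + Y)/(X + Y) = 1)
(2*0)*(-5) + m(1, -3)*(-94) = (2*0)*(-5) + 1*(-94) = 0*(-5) - 94 = 0 - 94 = -94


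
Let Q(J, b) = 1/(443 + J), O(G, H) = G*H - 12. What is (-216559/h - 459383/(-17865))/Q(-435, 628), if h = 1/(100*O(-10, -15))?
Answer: -427118445788936/17865 ≈ -2.3908e+10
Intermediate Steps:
O(G, H) = -12 + G*H
h = 1/13800 (h = 1/(100*(-12 - 10*(-15))) = 1/(100*(-12 + 150)) = 1/(100*138) = 1/13800 ≈ 7.2464e-5)
(-216559/h - 459383/(-17865))/Q(-435, 628) = (-216559/1/13800 - 459383/(-17865))/(1/(443 - 435)) = (-216559*13800 - 459383*(-1/17865))/(1/8) = (-2988514200 + 459383/17865)/(⅛) = -53389805723617/17865*8 = -427118445788936/17865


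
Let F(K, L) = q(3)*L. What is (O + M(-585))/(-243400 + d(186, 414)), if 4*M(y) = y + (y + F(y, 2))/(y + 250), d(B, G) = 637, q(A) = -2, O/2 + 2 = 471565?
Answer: -210598909/54217070 ≈ -3.8844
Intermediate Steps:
O = 943126 (O = -4 + 2*471565 = -4 + 943130 = 943126)
F(K, L) = -2*L
M(y) = y/4 + (-4 + y)/(4*(250 + y)) (M(y) = (y + (y - 2*2)/(y + 250))/4 = (y + (y - 4)/(250 + y))/4 = (y + (-4 + y)/(250 + y))/4 = y/4 + (-4 + y)/(4*(250 + y)))
(O + M(-585))/(-243400 + d(186, 414)) = (943126 + (-4 + (-585)² + 251*(-585))/(4*(250 - 585)))/(-243400 + 637) = (943126 + (¼)*(-4 + 342225 - 146835)/(-335))/(-242763) = (943126 + (¼)*(-1/335)*195386)*(-1/242763) = (943126 - 97693/670)*(-1/242763) = (631796727/670)*(-1/242763) = -210598909/54217070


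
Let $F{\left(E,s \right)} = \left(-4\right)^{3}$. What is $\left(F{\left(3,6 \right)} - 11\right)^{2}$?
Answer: $5625$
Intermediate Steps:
$F{\left(E,s \right)} = -64$
$\left(F{\left(3,6 \right)} - 11\right)^{2} = \left(-64 - 11\right)^{2} = \left(-75\right)^{2} = 5625$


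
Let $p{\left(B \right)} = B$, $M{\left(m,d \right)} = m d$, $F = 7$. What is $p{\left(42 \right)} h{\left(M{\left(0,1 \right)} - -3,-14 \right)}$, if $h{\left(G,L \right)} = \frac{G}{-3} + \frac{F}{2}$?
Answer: $105$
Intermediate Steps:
$M{\left(m,d \right)} = d m$
$h{\left(G,L \right)} = \frac{7}{2} - \frac{G}{3}$ ($h{\left(G,L \right)} = \frac{G}{-3} + \frac{7}{2} = G \left(- \frac{1}{3}\right) + 7 \cdot \frac{1}{2} = - \frac{G}{3} + \frac{7}{2} = \frac{7}{2} - \frac{G}{3}$)
$p{\left(42 \right)} h{\left(M{\left(0,1 \right)} - -3,-14 \right)} = 42 \left(\frac{7}{2} - \frac{1 \cdot 0 - -3}{3}\right) = 42 \left(\frac{7}{2} - \frac{0 + 3}{3}\right) = 42 \left(\frac{7}{2} - 1\right) = 42 \cdot \frac{5}{2} = 105$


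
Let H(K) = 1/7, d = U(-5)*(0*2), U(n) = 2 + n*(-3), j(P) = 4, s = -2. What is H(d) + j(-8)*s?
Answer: -55/7 ≈ -7.8571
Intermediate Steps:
U(n) = 2 - 3*n
d = 0 (d = (2 - 3*(-5))*(0*2) = (2 + 15)*0 = 17*0 = 0)
H(K) = ⅐
H(d) + j(-8)*s = ⅐ + 4*(-2) = ⅐ - 8 = -55/7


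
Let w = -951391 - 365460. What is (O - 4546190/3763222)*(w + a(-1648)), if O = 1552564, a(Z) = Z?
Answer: -3851756480151388991/1881611 ≈ -2.0471e+12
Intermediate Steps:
w = -1316851
(O - 4546190/3763222)*(w + a(-1648)) = (1552564 - 4546190/3763222)*(-1316851 - 1648) = (1552564 - 4546190*1/3763222)*(-1318499) = (1552564 - 2273095/1881611)*(-1318499) = (2921319227509/1881611)*(-1318499) = -3851756480151388991/1881611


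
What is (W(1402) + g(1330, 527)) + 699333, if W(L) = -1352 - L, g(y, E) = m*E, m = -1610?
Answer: -151891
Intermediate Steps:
g(y, E) = -1610*E
(W(1402) + g(1330, 527)) + 699333 = ((-1352 - 1*1402) - 1610*527) + 699333 = ((-1352 - 1402) - 848470) + 699333 = (-2754 - 848470) + 699333 = -851224 + 699333 = -151891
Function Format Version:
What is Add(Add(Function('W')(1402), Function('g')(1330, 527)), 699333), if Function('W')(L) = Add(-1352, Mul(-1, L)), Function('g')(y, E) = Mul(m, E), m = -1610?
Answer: -151891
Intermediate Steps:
Function('g')(y, E) = Mul(-1610, E)
Add(Add(Function('W')(1402), Function('g')(1330, 527)), 699333) = Add(Add(Add(-1352, Mul(-1, 1402)), Mul(-1610, 527)), 699333) = Add(Add(Add(-1352, -1402), -848470), 699333) = Add(Add(-2754, -848470), 699333) = Add(-851224, 699333) = -151891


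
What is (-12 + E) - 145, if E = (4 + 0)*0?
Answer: -157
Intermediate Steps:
E = 0 (E = 4*0 = 0)
(-12 + E) - 145 = (-12 + 0) - 145 = -12 - 145 = -157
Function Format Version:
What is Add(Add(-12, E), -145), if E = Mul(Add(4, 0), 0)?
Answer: -157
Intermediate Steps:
E = 0 (E = Mul(4, 0) = 0)
Add(Add(-12, E), -145) = Add(Add(-12, 0), -145) = Add(-12, -145) = -157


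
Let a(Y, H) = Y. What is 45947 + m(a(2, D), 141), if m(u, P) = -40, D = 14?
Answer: 45907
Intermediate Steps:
45947 + m(a(2, D), 141) = 45947 - 40 = 45907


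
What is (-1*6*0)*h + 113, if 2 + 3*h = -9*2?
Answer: 113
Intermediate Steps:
h = -20/3 (h = -⅔ + (-9*2)/3 = -⅔ + (⅓)*(-18) = -⅔ - 6 = -20/3 ≈ -6.6667)
(-1*6*0)*h + 113 = (-1*6*0)*(-20/3) + 113 = -6*0*(-20/3) + 113 = 0*(-20/3) + 113 = 0 + 113 = 113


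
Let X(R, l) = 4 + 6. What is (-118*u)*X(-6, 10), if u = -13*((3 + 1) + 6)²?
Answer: 1534000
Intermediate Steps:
X(R, l) = 10
u = -1300 (u = -13*(4 + 6)² = -13*10² = -13*100 = -1300)
(-118*u)*X(-6, 10) = -118*(-1300)*10 = 153400*10 = 1534000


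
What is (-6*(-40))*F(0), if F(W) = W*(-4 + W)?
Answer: 0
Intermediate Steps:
(-6*(-40))*F(0) = (-6*(-40))*(0*(-4 + 0)) = 240*(0*(-4)) = 240*0 = 0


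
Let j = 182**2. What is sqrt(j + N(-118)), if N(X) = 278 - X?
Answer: 4*sqrt(2095) ≈ 183.08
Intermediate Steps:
j = 33124
sqrt(j + N(-118)) = sqrt(33124 + (278 - 1*(-118))) = sqrt(33124 + (278 + 118)) = sqrt(33124 + 396) = sqrt(33520) = 4*sqrt(2095)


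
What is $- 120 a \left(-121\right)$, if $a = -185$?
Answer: $-2686200$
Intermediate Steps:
$- 120 a \left(-121\right) = \left(-120\right) \left(-185\right) \left(-121\right) = 22200 \left(-121\right) = -2686200$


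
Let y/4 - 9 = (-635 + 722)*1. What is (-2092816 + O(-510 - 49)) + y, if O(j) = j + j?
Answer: -2093550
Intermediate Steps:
O(j) = 2*j
y = 384 (y = 36 + 4*((-635 + 722)*1) = 36 + 4*(87*1) = 36 + 4*87 = 36 + 348 = 384)
(-2092816 + O(-510 - 49)) + y = (-2092816 + 2*(-510 - 49)) + 384 = (-2092816 + 2*(-559)) + 384 = (-2092816 - 1118) + 384 = -2093934 + 384 = -2093550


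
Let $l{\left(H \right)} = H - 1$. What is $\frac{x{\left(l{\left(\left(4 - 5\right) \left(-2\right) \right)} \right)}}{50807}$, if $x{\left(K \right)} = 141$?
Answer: $\frac{3}{1081} \approx 0.0027752$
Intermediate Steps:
$l{\left(H \right)} = -1 + H$
$\frac{x{\left(l{\left(\left(4 - 5\right) \left(-2\right) \right)} \right)}}{50807} = \frac{141}{50807} = 141 \cdot \frac{1}{50807} = \frac{3}{1081}$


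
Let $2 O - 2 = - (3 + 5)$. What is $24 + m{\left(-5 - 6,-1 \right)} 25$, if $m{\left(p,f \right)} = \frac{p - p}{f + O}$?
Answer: $24$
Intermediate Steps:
$O = -3$ ($O = 1 + \frac{\left(-1\right) \left(3 + 5\right)}{2} = 1 + \frac{\left(-1\right) 8}{2} = 1 + \frac{1}{2} \left(-8\right) = 1 - 4 = -3$)
$m{\left(p,f \right)} = 0$ ($m{\left(p,f \right)} = \frac{p - p}{f - 3} = \frac{0}{-3 + f} = 0$)
$24 + m{\left(-5 - 6,-1 \right)} 25 = 24 + 0 \cdot 25 = 24 + 0 = 24$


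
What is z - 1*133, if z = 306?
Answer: 173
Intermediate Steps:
z - 1*133 = 306 - 1*133 = 306 - 133 = 173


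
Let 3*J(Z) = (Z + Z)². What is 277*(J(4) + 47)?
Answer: 56785/3 ≈ 18928.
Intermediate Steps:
J(Z) = 4*Z²/3 (J(Z) = (Z + Z)²/3 = (2*Z)²/3 = (4*Z²)/3 = 4*Z²/3)
277*(J(4) + 47) = 277*((4/3)*4² + 47) = 277*((4/3)*16 + 47) = 277*(64/3 + 47) = 277*(205/3) = 56785/3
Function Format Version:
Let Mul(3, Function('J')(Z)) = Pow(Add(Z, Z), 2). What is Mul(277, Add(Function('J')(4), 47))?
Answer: Rational(56785, 3) ≈ 18928.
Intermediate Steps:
Function('J')(Z) = Mul(Rational(4, 3), Pow(Z, 2)) (Function('J')(Z) = Mul(Rational(1, 3), Pow(Add(Z, Z), 2)) = Mul(Rational(1, 3), Pow(Mul(2, Z), 2)) = Mul(Rational(1, 3), Mul(4, Pow(Z, 2))) = Mul(Rational(4, 3), Pow(Z, 2)))
Mul(277, Add(Function('J')(4), 47)) = Mul(277, Add(Mul(Rational(4, 3), Pow(4, 2)), 47)) = Mul(277, Add(Mul(Rational(4, 3), 16), 47)) = Mul(277, Add(Rational(64, 3), 47)) = Mul(277, Rational(205, 3)) = Rational(56785, 3)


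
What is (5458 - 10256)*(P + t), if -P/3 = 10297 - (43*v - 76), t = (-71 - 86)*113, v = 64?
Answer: 194817992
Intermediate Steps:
t = -17741 (t = -157*113 = -17741)
P = -22863 (P = -3*(10297 - (43*64 - 76)) = -3*(10297 - (2752 - 76)) = -3*(10297 - 1*2676) = -3*(10297 - 2676) = -3*7621 = -22863)
(5458 - 10256)*(P + t) = (5458 - 10256)*(-22863 - 17741) = -4798*(-40604) = 194817992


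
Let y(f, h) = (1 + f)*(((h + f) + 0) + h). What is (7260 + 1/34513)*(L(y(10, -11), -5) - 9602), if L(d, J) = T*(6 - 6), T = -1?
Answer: -2405919186362/34513 ≈ -6.9710e+7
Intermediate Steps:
y(f, h) = (1 + f)*(f + 2*h) (y(f, h) = (1 + f)*(((f + h) + 0) + h) = (1 + f)*((f + h) + h) = (1 + f)*(f + 2*h))
L(d, J) = 0 (L(d, J) = -(6 - 6) = -1*0 = 0)
(7260 + 1/34513)*(L(y(10, -11), -5) - 9602) = (7260 + 1/34513)*(0 - 9602) = (7260 + 1/34513)*(-9602) = (250564381/34513)*(-9602) = -2405919186362/34513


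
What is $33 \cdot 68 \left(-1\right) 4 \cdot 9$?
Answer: $-80784$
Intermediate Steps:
$33 \cdot 68 \left(-1\right) 4 \cdot 9 = 2244 \left(\left(-4\right) 9\right) = 2244 \left(-36\right) = -80784$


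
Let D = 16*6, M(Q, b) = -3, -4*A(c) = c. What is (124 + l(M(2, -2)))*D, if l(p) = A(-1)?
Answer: 11928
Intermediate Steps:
A(c) = -c/4
l(p) = 1/4 (l(p) = -1/4*(-1) = 1/4)
D = 96
(124 + l(M(2, -2)))*D = (124 + 1/4)*96 = (497/4)*96 = 11928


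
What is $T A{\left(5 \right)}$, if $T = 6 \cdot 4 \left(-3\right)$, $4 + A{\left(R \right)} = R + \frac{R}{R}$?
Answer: $-144$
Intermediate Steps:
$A{\left(R \right)} = -3 + R$ ($A{\left(R \right)} = -4 + \left(R + \frac{R}{R}\right) = -4 + \left(R + 1\right) = -4 + \left(1 + R\right) = -3 + R$)
$T = -72$ ($T = 24 \left(-3\right) = -72$)
$T A{\left(5 \right)} = - 72 \left(-3 + 5\right) = \left(-72\right) 2 = -144$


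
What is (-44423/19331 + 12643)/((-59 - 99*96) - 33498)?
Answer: -244357410/832412191 ≈ -0.29355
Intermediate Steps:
(-44423/19331 + 12643)/((-59 - 99*96) - 33498) = (-44423*1/19331 + 12643)/((-59 - 9504) - 33498) = (-44423/19331 + 12643)/(-9563 - 33498) = (244357410/19331)/(-43061) = (244357410/19331)*(-1/43061) = -244357410/832412191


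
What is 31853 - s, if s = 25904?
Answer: 5949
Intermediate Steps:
31853 - s = 31853 - 1*25904 = 31853 - 25904 = 5949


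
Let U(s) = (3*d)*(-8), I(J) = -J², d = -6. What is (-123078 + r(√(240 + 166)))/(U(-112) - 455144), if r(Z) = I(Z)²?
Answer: -20879/227500 ≈ -0.091776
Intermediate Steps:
U(s) = 144 (U(s) = (3*(-6))*(-8) = -18*(-8) = 144)
r(Z) = Z⁴ (r(Z) = (-Z²)² = Z⁴)
(-123078 + r(√(240 + 166)))/(U(-112) - 455144) = (-123078 + (√(240 + 166))⁴)/(144 - 455144) = (-123078 + (√406)⁴)/(-455000) = (-123078 + 164836)*(-1/455000) = 41758*(-1/455000) = -20879/227500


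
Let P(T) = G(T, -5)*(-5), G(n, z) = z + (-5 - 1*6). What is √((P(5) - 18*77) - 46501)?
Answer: I*√47807 ≈ 218.65*I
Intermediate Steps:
G(n, z) = -11 + z (G(n, z) = z + (-5 - 6) = z - 11 = -11 + z)
P(T) = 80 (P(T) = (-11 - 5)*(-5) = -16*(-5) = 80)
√((P(5) - 18*77) - 46501) = √((80 - 18*77) - 46501) = √((80 - 1386) - 46501) = √(-1306 - 46501) = √(-47807) = I*√47807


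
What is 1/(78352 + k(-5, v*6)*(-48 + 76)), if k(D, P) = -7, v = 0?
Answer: 1/78156 ≈ 1.2795e-5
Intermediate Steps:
1/(78352 + k(-5, v*6)*(-48 + 76)) = 1/(78352 - 7*(-48 + 76)) = 1/(78352 - 7*28) = 1/(78352 - 196) = 1/78156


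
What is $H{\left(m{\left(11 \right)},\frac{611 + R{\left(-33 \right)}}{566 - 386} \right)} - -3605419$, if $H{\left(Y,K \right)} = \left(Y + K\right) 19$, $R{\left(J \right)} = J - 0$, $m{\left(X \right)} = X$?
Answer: $\frac{324512011}{90} \approx 3.6057 \cdot 10^{6}$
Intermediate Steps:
$R{\left(J \right)} = J$ ($R{\left(J \right)} = J + 0 = J$)
$H{\left(Y,K \right)} = 19 K + 19 Y$ ($H{\left(Y,K \right)} = \left(K + Y\right) 19 = 19 K + 19 Y$)
$H{\left(m{\left(11 \right)},\frac{611 + R{\left(-33 \right)}}{566 - 386} \right)} - -3605419 = \left(19 \frac{611 - 33}{566 - 386} + 19 \cdot 11\right) - -3605419 = \left(19 \cdot \frac{578}{180} + 209\right) + 3605419 = \left(19 \cdot 578 \cdot \frac{1}{180} + 209\right) + 3605419 = \left(19 \cdot \frac{289}{90} + 209\right) + 3605419 = \left(\frac{5491}{90} + 209\right) + 3605419 = \frac{24301}{90} + 3605419 = \frac{324512011}{90}$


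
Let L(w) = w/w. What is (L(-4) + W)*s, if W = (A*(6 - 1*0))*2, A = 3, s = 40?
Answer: 1480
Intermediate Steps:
W = 36 (W = (3*(6 - 1*0))*2 = (3*(6 + 0))*2 = (3*6)*2 = 18*2 = 36)
L(w) = 1
(L(-4) + W)*s = (1 + 36)*40 = 37*40 = 1480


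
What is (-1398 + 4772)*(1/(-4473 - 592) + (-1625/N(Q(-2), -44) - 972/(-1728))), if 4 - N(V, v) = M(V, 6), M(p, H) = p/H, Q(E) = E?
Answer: -51191055097/40520 ≈ -1.2634e+6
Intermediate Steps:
N(V, v) = 4 - V/6
(-1398 + 4772)*(1/(-4473 - 592) + (-1625/N(Q(-2), -44) - 972/(-1728))) = (-1398 + 4772)*(1/(-4473 - 592) + (-1625/(4 - ⅙*(-2)) - 972/(-1728))) = 3374*(1/(-5065) + (-1625/(4 + ⅓) - 972*(-1/1728))) = 3374*(-1/5065 + (-1625/13/3 + 9/16)) = 3374*(-1/5065 + (-1625*3/13 + 9/16)) = 3374*(-1/5065 + (-375 + 9/16)) = 3374*(-1/5065 - 5991/16) = 3374*(-30344431/81040) = -51191055097/40520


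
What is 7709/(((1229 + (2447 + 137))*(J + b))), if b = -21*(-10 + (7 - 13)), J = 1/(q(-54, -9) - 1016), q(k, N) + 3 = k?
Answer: 8271757/1374689451 ≈ 0.0060172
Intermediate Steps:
q(k, N) = -3 + k
J = -1/1073 (J = 1/((-3 - 54) - 1016) = 1/(-57 - 1016) = 1/(-1073) = -1/1073 ≈ -0.00093197)
b = 336 (b = -21*(-10 - 6) = -21*(-16) = 336)
7709/(((1229 + (2447 + 137))*(J + b))) = 7709/(((1229 + (2447 + 137))*(-1/1073 + 336))) = 7709/(((1229 + 2584)*(360527/1073))) = 7709/((3813*(360527/1073))) = 7709/(1374689451/1073) = 7709*(1073/1374689451) = 8271757/1374689451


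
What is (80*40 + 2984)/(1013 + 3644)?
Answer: 6184/4657 ≈ 1.3279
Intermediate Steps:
(80*40 + 2984)/(1013 + 3644) = (3200 + 2984)/4657 = 6184*(1/4657) = 6184/4657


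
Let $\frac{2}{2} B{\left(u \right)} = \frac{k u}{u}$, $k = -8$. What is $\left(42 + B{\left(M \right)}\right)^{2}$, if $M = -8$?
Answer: $1156$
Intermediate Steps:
$B{\left(u \right)} = -8$ ($B{\left(u \right)} = \frac{\left(-8\right) u}{u} = -8$)
$\left(42 + B{\left(M \right)}\right)^{2} = \left(42 - 8\right)^{2} = 34^{2} = 1156$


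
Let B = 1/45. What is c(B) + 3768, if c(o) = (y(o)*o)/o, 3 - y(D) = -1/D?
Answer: 3816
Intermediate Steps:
B = 1/45 ≈ 0.022222
y(D) = 3 + 1/D (y(D) = 3 - (-1)/D = 3 + 1/D)
c(o) = 3 + 1/o (c(o) = ((3 + 1/o)*o)/o = (o*(3 + 1/o))/o = 3 + 1/o)
c(B) + 3768 = (3 + 1/(1/45)) + 3768 = (3 + 45) + 3768 = 48 + 3768 = 3816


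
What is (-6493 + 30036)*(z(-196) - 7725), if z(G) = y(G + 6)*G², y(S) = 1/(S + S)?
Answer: -17503726097/95 ≈ -1.8425e+8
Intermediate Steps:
y(S) = 1/(2*S)
z(G) = G²/(2*(6 + G)) (z(G) = (1/(2*(G + 6)))*G² = (1/(2*(6 + G)))*G² = G²/(2*(6 + G)))
(-6493 + 30036)*(z(-196) - 7725) = (-6493 + 30036)*((½)*(-196)²/(6 - 196) - 7725) = 23543*((½)*38416/(-190) - 7725) = 23543*((½)*38416*(-1/190) - 7725) = 23543*(-9604/95 - 7725) = 23543*(-743479/95) = -17503726097/95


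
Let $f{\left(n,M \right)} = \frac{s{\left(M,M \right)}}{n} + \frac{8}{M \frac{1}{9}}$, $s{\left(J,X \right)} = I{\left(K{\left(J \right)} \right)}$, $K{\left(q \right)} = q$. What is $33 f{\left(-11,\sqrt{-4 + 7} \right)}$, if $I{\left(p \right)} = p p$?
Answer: $-9 + 792 \sqrt{3} \approx 1362.8$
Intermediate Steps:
$I{\left(p \right)} = p^{2}$
$s{\left(J,X \right)} = J^{2}$
$f{\left(n,M \right)} = \frac{72}{M} + \frac{M^{2}}{n}$ ($f{\left(n,M \right)} = \frac{M^{2}}{n} + \frac{8}{M \frac{1}{9}} = \frac{M^{2}}{n} + \frac{8}{\frac{1}{9} M} = \frac{M^{2}}{n} + 8 \frac{9}{M} = \frac{M^{2}}{n} + \frac{72}{M} = \frac{72}{M} + \frac{M^{2}}{n}$)
$33 f{\left(-11,\sqrt{-4 + 7} \right)} = 33 \left(\frac{72}{\sqrt{-4 + 7}} + \frac{\left(\sqrt{-4 + 7}\right)^{2}}{-11}\right) = 33 \left(\frac{72}{\sqrt{3}} + \left(\sqrt{3}\right)^{2} \left(- \frac{1}{11}\right)\right) = 33 \left(72 \frac{\sqrt{3}}{3} + 3 \left(- \frac{1}{11}\right)\right) = 33 \left(24 \sqrt{3} - \frac{3}{11}\right) = 33 \left(- \frac{3}{11} + 24 \sqrt{3}\right) = -9 + 792 \sqrt{3}$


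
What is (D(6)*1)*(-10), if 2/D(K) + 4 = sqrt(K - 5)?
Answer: 20/3 ≈ 6.6667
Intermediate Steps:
D(K) = 2/(-4 + sqrt(-5 + K)) (D(K) = 2/(-4 + sqrt(K - 5)) = 2/(-4 + sqrt(-5 + K)))
(D(6)*1)*(-10) = ((2/(-4 + sqrt(-5 + 6)))*1)*(-10) = ((2/(-4 + sqrt(1)))*1)*(-10) = ((2/(-4 + 1))*1)*(-10) = ((2/(-3))*1)*(-10) = ((2*(-1/3))*1)*(-10) = -2/3*1*(-10) = -2/3*(-10) = 20/3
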